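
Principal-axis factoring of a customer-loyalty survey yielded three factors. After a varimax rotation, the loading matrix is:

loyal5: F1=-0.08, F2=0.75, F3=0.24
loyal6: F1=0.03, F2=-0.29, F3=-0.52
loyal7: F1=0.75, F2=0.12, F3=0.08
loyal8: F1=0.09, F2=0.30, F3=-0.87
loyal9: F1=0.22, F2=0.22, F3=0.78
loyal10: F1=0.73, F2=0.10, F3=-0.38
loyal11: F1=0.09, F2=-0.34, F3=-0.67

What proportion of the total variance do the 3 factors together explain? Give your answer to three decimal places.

Communalities: 0.6265, 0.3554, 0.5833, 0.8550, 0.7052, 0.6873, 0.5726; Σh² = 4.3853.
Total variance with 7 standardized items is 7, so the solution explains 4.3853/7 = 0.6265.

0.626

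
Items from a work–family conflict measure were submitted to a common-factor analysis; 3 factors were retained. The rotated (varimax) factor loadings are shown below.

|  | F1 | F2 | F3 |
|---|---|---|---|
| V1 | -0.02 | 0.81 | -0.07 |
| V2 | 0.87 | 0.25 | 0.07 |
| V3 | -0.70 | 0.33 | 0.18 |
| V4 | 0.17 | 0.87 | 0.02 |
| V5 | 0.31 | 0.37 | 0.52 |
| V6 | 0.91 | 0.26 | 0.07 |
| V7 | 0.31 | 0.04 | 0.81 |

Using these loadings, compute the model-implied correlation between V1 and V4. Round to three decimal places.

0.700

r̂ = Σ λ_i·λ_j across factors = (-0.02)(0.17) + (0.81)(0.87) + (-0.07)(0.02)
  = -0.0034 +0.7047 -0.0014 = 0.6999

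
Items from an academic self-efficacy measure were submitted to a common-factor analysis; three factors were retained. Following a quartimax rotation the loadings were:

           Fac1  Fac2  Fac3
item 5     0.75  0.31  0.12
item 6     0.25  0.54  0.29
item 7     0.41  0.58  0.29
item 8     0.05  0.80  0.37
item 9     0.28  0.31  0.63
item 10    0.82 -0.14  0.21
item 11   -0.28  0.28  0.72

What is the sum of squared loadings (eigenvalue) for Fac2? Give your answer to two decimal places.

1.56

SS loadings for Fac2 = 0.31² + 0.54² + 0.58² + 0.80² + 0.31² + (-0.14)² + 0.28² = 0.0961 + 0.2916 + 0.3364 + 0.6400 + 0.0961 + 0.0196 + 0.0784 = 1.5582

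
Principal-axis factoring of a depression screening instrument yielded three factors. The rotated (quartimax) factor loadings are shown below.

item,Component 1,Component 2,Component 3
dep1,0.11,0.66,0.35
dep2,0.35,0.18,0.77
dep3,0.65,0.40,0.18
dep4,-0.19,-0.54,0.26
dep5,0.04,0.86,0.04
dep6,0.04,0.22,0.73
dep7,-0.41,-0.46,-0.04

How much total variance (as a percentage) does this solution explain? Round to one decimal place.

Communalities: 0.5702, 0.7478, 0.6149, 0.3953, 0.7428, 0.5829, 0.3813; Σh² = 4.0352.
Total variance with 7 standardized items is 7, so the solution explains 4.0352/7 = 0.5765 = 57.65%.

57.6%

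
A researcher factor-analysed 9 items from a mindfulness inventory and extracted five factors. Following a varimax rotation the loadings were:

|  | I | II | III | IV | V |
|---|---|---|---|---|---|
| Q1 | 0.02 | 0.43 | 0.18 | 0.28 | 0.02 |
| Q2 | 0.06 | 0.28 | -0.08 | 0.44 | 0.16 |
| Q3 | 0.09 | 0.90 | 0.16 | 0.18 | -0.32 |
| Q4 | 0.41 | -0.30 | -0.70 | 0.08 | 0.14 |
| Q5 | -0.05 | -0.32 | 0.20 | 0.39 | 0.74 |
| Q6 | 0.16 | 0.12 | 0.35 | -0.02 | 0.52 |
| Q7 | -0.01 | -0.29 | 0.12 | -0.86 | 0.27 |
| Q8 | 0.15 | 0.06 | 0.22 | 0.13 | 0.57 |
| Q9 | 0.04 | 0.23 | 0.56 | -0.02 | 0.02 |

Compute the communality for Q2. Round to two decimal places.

0.31

h² = 0.06² + 0.28² + (-0.08)² + 0.44² + 0.16² = 0.0036 + 0.0784 + 0.0064 + 0.1936 + 0.0256 = 0.3076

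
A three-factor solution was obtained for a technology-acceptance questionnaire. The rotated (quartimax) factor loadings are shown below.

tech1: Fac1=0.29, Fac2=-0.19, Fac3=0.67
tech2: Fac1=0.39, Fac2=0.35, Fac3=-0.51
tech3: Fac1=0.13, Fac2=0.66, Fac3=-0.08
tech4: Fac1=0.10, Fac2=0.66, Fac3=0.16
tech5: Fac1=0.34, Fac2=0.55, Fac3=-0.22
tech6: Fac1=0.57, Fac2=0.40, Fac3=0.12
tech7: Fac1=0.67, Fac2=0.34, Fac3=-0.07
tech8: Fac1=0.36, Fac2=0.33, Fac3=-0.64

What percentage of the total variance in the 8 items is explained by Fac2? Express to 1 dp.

21.5%

SS loadings for Fac2 = (-0.19)² + 0.35² + 0.66² + 0.66² + 0.55² + 0.40² + 0.34² + 0.33² = 1.7168
With 8 standardized items, total variance = 8. Proportion = 1.7168/8 = 0.2146 → 21.46%.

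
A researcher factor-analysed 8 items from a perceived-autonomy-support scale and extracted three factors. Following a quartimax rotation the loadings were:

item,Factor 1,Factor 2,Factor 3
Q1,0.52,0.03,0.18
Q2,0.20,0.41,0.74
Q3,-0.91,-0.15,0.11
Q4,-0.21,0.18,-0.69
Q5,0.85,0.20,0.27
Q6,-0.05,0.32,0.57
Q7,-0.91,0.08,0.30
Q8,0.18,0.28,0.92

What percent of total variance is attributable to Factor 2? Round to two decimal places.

SS loadings for Factor 2 = 0.03² + 0.41² + (-0.15)² + 0.18² + 0.20² + 0.32² + 0.08² + 0.28² = 0.4511
With 8 standardized items, total variance = 8. Proportion = 0.4511/8 = 0.0564 → 5.64%.

5.64%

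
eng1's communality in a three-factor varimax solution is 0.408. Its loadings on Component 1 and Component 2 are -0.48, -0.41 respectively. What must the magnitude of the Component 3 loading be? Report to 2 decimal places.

Under orthogonal rotation h² = Σλ², so λ_Component 3² = h² − (0.3985) = 0.408 − 0.3985 = 0.0095.
|λ| = √0.0095 = 0.0975.

0.10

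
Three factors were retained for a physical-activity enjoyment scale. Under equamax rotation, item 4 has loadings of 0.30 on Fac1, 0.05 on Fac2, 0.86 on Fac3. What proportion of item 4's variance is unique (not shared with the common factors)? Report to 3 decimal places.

0.168

h² = 0.30² + 0.05² + 0.86² = 0.0900 + 0.0025 + 0.7396 = 0.8321
Uniqueness u² = 1 − h² = 1 − 0.8321 = 0.1679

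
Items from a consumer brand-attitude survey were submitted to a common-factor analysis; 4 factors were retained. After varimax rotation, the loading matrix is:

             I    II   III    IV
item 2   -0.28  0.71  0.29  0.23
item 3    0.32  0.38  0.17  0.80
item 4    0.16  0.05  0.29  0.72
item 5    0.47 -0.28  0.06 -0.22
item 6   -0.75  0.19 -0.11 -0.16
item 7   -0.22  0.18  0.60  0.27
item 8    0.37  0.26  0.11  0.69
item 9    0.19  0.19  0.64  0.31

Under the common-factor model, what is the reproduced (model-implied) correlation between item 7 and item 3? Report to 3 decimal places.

r̂ = Σ λ_i·λ_j across factors = (-0.22)(0.32) + (0.18)(0.38) + (0.60)(0.17) + (0.27)(0.80)
  = -0.0704 +0.0684 +0.1020 +0.2160 = 0.3160

0.316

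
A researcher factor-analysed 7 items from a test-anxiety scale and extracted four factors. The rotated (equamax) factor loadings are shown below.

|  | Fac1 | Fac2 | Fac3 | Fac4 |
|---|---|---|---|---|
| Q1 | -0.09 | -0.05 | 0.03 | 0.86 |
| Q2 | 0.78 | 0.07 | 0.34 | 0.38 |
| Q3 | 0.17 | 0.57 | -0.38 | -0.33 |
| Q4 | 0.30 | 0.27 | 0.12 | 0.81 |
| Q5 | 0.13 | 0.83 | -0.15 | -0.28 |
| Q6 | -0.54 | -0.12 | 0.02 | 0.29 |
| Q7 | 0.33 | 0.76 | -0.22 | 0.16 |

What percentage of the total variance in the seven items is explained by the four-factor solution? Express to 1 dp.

71.8%

SS loadings by factor: 1.1528, 1.6861, 0.3466, 1.8371; total = 5.0226.
Total variance with 7 standardized items is 7, so the solution explains 5.0226/7 = 0.7175 = 71.75%.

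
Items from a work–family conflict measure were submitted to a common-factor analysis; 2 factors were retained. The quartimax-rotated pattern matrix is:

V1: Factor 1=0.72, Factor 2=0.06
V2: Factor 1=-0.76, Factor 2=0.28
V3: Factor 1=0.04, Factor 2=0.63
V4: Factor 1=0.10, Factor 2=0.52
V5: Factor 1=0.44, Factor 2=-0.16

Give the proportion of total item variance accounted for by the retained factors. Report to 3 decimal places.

0.415

Communalities: 0.5220, 0.6560, 0.3985, 0.2804, 0.2192; Σh² = 2.0761.
Total variance with 5 standardized items is 5, so the solution explains 2.0761/5 = 0.4152.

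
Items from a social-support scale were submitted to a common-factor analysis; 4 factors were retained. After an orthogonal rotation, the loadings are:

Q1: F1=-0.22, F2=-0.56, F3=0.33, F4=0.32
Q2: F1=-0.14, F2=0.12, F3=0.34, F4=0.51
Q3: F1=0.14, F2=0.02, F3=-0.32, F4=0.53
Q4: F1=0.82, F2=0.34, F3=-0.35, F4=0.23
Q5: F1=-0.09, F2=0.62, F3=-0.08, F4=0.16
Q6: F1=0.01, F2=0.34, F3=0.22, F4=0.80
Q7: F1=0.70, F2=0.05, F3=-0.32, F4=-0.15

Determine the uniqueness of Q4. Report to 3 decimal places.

h² = 0.82² + 0.34² + (-0.35)² + 0.23² = 0.6724 + 0.1156 + 0.1225 + 0.0529 = 0.9634
Uniqueness u² = 1 − h² = 1 − 0.9634 = 0.0366

0.037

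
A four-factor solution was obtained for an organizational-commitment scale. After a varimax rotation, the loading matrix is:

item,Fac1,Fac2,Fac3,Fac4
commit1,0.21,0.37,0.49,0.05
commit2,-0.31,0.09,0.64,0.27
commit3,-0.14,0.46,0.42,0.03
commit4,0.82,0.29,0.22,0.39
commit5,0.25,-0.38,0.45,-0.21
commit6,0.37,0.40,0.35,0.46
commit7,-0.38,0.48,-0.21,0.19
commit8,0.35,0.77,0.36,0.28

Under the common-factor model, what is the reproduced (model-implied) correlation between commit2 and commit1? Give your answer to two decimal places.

r̂ = Σ λ_i·λ_j across factors = (-0.31)(0.21) + (0.09)(0.37) + (0.64)(0.49) + (0.27)(0.05)
  = -0.0651 +0.0333 +0.3136 +0.0135 = 0.2953

0.30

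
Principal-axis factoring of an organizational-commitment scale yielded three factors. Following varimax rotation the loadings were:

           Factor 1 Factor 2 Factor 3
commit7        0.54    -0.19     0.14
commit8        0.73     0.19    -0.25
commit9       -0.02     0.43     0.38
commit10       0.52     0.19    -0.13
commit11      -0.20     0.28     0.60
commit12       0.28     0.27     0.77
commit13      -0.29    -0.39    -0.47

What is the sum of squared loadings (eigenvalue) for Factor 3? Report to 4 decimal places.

SS loadings for Factor 3 = 0.14² + (-0.25)² + 0.38² + (-0.13)² + 0.60² + 0.77² + (-0.47)² = 0.0196 + 0.0625 + 0.1444 + 0.0169 + 0.3600 + 0.5929 + 0.2209 = 1.4172

1.4172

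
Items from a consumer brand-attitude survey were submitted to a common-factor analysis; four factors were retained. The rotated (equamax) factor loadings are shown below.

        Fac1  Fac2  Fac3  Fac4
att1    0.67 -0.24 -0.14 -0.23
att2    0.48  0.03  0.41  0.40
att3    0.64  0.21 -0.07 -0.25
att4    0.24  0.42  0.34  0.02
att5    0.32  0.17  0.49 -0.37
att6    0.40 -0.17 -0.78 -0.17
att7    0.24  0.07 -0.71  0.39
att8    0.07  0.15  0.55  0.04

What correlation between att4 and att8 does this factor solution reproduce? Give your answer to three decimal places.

r̂ = Σ λ_i·λ_j across factors = (0.24)(0.07) + (0.42)(0.15) + (0.34)(0.55) + (0.02)(0.04)
  = +0.0168 +0.0630 +0.1870 +0.0008 = 0.2676

0.268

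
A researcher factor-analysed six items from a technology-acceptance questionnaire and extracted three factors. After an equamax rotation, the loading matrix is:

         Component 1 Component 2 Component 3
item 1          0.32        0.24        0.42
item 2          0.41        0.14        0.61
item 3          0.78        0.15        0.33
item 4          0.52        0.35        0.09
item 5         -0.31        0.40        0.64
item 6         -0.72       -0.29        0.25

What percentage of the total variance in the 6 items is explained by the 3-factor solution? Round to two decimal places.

Communalities: 0.3364, 0.5598, 0.7398, 0.4010, 0.6657, 0.6650; Σh² = 3.3677.
Total variance with 6 standardized items is 6, so the solution explains 3.3677/6 = 0.5613 = 56.13%.

56.13%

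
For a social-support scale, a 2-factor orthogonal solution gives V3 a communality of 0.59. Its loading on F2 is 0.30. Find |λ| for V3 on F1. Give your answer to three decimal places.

Under orthogonal rotation h² = Σλ², so λ_F1² = h² − (0.0900) = 0.59 − 0.0900 = 0.5000.
|λ| = √0.5000 = 0.7071.

0.707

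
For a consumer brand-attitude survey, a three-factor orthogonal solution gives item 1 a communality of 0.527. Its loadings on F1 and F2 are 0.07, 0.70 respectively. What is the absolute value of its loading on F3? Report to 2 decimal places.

0.18

Under orthogonal rotation h² = Σλ², so λ_F3² = h² − (0.4949) = 0.527 − 0.4949 = 0.0321.
|λ| = √0.0321 = 0.1792.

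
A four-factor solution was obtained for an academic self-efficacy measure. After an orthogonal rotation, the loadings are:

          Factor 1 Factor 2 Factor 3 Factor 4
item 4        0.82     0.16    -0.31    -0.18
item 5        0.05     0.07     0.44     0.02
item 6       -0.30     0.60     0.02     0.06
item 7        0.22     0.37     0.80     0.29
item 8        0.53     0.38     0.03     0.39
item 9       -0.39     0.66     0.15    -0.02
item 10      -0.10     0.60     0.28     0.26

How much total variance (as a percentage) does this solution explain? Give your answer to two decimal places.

SS loadings by factor: 1.2563, 1.4674, 1.0319, 0.3406; total = 4.0962.
Total variance with 7 standardized items is 7, so the solution explains 4.0962/7 = 0.5852 = 58.52%.

58.52%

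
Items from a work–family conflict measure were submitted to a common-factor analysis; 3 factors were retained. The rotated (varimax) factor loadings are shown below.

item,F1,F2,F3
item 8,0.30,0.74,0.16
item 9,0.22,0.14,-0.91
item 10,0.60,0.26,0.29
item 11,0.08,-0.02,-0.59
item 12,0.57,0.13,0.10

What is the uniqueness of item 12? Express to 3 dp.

h² = 0.57² + 0.13² + 0.10² = 0.3249 + 0.0169 + 0.0100 = 0.3518
Uniqueness u² = 1 − h² = 1 − 0.3518 = 0.6482

0.648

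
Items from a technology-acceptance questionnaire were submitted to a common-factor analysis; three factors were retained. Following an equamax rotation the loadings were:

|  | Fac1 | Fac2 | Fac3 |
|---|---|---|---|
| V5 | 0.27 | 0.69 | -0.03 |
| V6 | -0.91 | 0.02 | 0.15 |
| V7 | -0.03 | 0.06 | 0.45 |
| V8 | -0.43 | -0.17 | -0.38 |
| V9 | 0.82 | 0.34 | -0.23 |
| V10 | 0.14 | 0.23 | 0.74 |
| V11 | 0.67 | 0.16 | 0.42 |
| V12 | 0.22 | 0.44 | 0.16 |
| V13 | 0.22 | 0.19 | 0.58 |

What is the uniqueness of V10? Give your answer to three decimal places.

0.380

h² = 0.14² + 0.23² + 0.74² = 0.0196 + 0.0529 + 0.5476 = 0.6201
Uniqueness u² = 1 − h² = 1 − 0.6201 = 0.3799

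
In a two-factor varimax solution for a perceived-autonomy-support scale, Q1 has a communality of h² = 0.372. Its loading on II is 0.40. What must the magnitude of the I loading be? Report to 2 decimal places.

Under orthogonal rotation h² = Σλ², so λ_I² = h² − (0.1600) = 0.372 − 0.1600 = 0.2120.
|λ| = √0.2120 = 0.4604.

0.46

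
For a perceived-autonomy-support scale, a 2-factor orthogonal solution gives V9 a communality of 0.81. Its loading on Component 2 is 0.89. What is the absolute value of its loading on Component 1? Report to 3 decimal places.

0.134

Under orthogonal rotation h² = Σλ², so λ_Component 1² = h² − (0.7921) = 0.81 − 0.7921 = 0.0179.
|λ| = √0.0179 = 0.1338.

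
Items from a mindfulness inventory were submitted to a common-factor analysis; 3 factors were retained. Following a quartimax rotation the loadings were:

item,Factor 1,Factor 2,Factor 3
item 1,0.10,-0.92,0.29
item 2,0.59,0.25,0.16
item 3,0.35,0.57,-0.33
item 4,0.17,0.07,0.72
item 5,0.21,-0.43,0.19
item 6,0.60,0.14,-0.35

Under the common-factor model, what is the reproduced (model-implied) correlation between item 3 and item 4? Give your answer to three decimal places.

r̂ = Σ λ_i·λ_j across factors = (0.35)(0.17) + (0.57)(0.07) + (-0.33)(0.72)
  = +0.0595 +0.0399 -0.2376 = -0.1382

-0.138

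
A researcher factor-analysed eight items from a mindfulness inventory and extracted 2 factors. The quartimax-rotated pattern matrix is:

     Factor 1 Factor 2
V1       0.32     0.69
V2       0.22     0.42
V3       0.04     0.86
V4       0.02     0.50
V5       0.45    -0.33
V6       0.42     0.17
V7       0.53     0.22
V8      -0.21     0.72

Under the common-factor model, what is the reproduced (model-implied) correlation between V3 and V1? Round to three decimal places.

r̂ = Σ λ_i·λ_j across factors = (0.04)(0.32) + (0.86)(0.69)
  = +0.0128 +0.5934 = 0.6062

0.606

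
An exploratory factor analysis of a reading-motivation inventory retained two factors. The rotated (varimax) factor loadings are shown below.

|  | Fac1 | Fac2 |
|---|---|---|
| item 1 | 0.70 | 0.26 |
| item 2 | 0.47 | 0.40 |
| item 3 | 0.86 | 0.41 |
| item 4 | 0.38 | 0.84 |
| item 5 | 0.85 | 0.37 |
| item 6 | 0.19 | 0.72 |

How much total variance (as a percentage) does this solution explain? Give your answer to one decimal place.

68.5%

SS loadings by factor: 2.3535, 1.7566; total = 4.1101.
Total variance with 6 standardized items is 6, so the solution explains 4.1101/6 = 0.6850 = 68.50%.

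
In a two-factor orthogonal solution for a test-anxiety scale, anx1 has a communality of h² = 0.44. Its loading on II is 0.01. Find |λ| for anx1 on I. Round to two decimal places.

0.66

Under orthogonal rotation h² = Σλ², so λ_I² = h² − (0.0001) = 0.44 − 0.0001 = 0.4399.
|λ| = √0.4399 = 0.6632.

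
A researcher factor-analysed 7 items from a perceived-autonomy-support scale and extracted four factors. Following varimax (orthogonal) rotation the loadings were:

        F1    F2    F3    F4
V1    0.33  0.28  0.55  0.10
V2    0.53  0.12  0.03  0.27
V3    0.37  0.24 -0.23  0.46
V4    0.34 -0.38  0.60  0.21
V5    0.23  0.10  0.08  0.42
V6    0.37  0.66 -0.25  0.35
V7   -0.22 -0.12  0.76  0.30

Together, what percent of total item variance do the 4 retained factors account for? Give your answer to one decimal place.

53.2%

SS loadings by factor: 0.8805, 0.7548, 1.3628, 0.7275; total = 3.7256.
Total variance with 7 standardized items is 7, so the solution explains 3.7256/7 = 0.5322 = 53.22%.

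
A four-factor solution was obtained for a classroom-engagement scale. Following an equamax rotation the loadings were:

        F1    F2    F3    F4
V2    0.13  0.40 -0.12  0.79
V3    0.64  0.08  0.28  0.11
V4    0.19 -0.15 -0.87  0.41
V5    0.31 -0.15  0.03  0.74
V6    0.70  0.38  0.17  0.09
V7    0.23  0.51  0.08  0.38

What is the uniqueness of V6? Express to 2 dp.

h² = 0.70² + 0.38² + 0.17² + 0.09² = 0.4900 + 0.1444 + 0.0289 + 0.0081 = 0.6714
Uniqueness u² = 1 − h² = 1 − 0.6714 = 0.3286

0.33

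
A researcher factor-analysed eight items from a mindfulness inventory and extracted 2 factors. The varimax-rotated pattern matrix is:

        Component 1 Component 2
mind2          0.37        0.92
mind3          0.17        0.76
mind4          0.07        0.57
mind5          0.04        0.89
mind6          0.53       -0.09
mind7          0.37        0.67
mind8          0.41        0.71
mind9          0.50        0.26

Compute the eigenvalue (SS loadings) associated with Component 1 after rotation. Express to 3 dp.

1.008

SS loadings for Component 1 = 0.37² + 0.17² + 0.07² + 0.04² + 0.53² + 0.37² + 0.41² + 0.50² = 0.1369 + 0.0289 + 0.0049 + 0.0016 + 0.2809 + 0.1369 + 0.1681 + 0.2500 = 1.0082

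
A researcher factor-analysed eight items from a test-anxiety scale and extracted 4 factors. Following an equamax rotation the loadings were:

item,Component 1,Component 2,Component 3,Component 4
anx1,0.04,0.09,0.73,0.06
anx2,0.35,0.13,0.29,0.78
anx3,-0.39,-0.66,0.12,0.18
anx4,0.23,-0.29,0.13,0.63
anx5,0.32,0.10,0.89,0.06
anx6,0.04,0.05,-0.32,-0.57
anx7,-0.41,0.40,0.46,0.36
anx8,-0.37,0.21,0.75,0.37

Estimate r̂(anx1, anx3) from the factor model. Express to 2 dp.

0.02

r̂ = Σ λ_i·λ_j across factors = (0.04)(-0.39) + (0.09)(-0.66) + (0.73)(0.12) + (0.06)(0.18)
  = -0.0156 -0.0594 +0.0876 +0.0108 = 0.0234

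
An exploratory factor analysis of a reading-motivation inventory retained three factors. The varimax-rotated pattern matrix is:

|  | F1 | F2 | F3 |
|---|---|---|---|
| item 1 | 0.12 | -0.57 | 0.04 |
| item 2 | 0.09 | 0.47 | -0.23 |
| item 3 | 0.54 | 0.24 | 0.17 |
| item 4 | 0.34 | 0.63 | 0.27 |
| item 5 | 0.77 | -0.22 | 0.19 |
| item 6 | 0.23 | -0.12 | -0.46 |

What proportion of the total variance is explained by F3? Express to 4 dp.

SS loadings for F3 = 0.04² + (-0.23)² + 0.17² + 0.27² + 0.19² + (-0.46)² = 0.4040
Proportion of variance = 0.4040 / 6 = 0.0673.

0.0673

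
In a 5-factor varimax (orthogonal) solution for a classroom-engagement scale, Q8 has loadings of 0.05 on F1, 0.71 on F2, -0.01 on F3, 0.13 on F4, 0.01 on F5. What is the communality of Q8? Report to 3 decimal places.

0.524

h² = 0.05² + 0.71² + (-0.01)² + 0.13² + 0.01² = 0.0025 + 0.5041 + 0.0001 + 0.0169 + 0.0001 = 0.5237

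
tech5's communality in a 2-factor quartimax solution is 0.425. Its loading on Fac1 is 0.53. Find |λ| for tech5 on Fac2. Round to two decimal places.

Under orthogonal rotation h² = Σλ², so λ_Fac2² = h² − (0.2809) = 0.425 − 0.2809 = 0.1441.
|λ| = √0.1441 = 0.3796.

0.38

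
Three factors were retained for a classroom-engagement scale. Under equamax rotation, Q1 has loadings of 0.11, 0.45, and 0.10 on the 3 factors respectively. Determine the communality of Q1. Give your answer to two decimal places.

h² = 0.11² + 0.45² + 0.10² = 0.0121 + 0.2025 + 0.0100 = 0.2246

0.22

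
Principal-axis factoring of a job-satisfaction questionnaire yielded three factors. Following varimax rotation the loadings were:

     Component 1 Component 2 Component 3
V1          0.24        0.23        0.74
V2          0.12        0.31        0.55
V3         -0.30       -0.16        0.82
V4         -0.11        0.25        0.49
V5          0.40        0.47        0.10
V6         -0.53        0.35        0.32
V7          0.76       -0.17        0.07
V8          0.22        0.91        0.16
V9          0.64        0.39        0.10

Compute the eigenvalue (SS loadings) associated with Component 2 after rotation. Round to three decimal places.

SS loadings for Component 2 = 0.23² + 0.31² + (-0.16)² + 0.25² + 0.47² + 0.35² + (-0.17)² + 0.91² + 0.39² = 0.0529 + 0.0961 + 0.0256 + 0.0625 + 0.2209 + 0.1225 + 0.0289 + 0.8281 + 0.1521 = 1.5896

1.590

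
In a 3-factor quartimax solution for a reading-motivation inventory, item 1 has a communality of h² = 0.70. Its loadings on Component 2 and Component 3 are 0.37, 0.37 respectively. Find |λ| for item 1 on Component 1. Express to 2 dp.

0.65

Under orthogonal rotation h² = Σλ², so λ_Component 1² = h² − (0.2738) = 0.70 − 0.2738 = 0.4262.
|λ| = √0.4262 = 0.6528.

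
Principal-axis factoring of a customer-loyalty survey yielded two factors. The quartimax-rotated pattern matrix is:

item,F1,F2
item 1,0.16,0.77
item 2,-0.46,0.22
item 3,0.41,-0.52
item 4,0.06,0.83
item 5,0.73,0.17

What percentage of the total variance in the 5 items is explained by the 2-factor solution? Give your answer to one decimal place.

51.4%

SS loadings by factor: 0.9418, 1.6295; total = 2.5713.
Total variance with 5 standardized items is 5, so the solution explains 2.5713/5 = 0.5143 = 51.43%.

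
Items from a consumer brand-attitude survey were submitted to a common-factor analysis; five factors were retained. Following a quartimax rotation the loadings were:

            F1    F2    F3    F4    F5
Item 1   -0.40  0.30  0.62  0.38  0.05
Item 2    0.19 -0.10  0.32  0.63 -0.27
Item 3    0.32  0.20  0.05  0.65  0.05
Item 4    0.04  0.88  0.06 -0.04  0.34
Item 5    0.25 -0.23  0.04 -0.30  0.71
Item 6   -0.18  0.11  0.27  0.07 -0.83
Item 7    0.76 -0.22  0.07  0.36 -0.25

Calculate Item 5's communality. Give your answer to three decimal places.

h² = 0.25² + (-0.23)² + 0.04² + (-0.30)² + 0.71² = 0.0625 + 0.0529 + 0.0016 + 0.0900 + 0.5041 = 0.7111

0.711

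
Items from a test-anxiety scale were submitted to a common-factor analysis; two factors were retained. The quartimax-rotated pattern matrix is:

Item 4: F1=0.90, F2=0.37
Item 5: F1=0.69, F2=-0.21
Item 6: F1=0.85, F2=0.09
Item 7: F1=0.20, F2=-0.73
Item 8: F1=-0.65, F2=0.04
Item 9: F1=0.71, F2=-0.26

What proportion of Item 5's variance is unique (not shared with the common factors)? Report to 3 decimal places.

0.480

h² = 0.69² + (-0.21)² = 0.4761 + 0.0441 = 0.5202
Uniqueness u² = 1 − h² = 1 − 0.5202 = 0.4798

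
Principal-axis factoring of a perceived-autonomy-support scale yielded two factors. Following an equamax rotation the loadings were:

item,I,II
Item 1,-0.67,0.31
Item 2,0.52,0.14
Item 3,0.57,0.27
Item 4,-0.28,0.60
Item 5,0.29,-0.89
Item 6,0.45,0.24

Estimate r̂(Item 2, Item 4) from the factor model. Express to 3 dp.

r̂ = Σ λ_i·λ_j across factors = (0.52)(-0.28) + (0.14)(0.60)
  = -0.1456 +0.0840 = -0.0616

-0.062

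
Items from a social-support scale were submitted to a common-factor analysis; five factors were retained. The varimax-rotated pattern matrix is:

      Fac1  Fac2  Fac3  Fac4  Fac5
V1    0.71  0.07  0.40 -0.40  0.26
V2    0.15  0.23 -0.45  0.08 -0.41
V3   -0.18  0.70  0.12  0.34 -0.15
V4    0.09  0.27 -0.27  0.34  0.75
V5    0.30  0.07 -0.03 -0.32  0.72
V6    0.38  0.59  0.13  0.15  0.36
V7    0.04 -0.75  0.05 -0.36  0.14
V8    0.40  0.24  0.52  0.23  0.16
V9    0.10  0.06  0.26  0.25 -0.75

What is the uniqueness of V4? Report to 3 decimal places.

0.168

h² = 0.09² + 0.27² + (-0.27)² + 0.34² + 0.75² = 0.0081 + 0.0729 + 0.0729 + 0.1156 + 0.5625 = 0.8320
Uniqueness u² = 1 − h² = 1 − 0.8320 = 0.1680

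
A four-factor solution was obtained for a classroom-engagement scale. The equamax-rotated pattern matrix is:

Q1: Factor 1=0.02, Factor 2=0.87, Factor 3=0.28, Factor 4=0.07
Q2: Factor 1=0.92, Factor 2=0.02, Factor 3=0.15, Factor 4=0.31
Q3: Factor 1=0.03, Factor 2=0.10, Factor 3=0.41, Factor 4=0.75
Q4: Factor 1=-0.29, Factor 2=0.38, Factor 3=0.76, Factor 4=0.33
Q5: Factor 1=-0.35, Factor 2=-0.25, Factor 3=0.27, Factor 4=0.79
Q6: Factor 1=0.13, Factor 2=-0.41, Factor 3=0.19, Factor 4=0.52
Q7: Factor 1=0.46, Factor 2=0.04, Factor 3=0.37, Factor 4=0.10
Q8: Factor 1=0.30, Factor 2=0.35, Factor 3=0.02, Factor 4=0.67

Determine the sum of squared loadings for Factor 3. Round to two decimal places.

1.09

SS loadings for Factor 3 = 0.28² + 0.15² + 0.41² + 0.76² + 0.27² + 0.19² + 0.37² + 0.02² = 0.0784 + 0.0225 + 0.1681 + 0.5776 + 0.0729 + 0.0361 + 0.1369 + 0.0004 = 1.0929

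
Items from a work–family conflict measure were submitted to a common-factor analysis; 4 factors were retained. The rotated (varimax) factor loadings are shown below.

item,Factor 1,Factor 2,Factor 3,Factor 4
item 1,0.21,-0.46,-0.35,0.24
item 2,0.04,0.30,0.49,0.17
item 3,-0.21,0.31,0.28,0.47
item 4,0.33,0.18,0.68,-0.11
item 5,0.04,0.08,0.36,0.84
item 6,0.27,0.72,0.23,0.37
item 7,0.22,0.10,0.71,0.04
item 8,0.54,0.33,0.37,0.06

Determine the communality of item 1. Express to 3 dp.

0.436

h² = 0.21² + (-0.46)² + (-0.35)² + 0.24² = 0.0441 + 0.2116 + 0.1225 + 0.0576 = 0.4358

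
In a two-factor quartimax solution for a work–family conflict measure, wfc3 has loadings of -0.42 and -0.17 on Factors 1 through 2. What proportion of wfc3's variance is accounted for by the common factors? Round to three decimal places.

h² = (-0.42)² + (-0.17)² = 0.1764 + 0.0289 = 0.2053

0.205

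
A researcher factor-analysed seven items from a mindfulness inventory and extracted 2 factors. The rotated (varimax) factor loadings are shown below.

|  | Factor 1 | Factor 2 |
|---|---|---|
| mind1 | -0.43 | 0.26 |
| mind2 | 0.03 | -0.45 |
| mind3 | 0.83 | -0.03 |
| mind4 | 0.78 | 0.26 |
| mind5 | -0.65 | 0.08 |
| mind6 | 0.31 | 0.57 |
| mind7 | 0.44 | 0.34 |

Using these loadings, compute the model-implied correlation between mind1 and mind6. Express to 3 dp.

0.015

r̂ = Σ λ_i·λ_j across factors = (-0.43)(0.31) + (0.26)(0.57)
  = -0.1333 +0.1482 = 0.0149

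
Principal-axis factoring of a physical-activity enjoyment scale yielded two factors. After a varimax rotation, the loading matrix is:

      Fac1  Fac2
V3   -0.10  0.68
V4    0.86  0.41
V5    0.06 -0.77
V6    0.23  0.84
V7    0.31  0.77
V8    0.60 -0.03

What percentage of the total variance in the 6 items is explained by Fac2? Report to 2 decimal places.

SS loadings for Fac2 = 0.68² + 0.41² + (-0.77)² + 0.84² + 0.77² + (-0.03)² = 2.5228
With 6 standardized items, total variance = 6. Proportion = 2.5228/6 = 0.4205 → 42.05%.

42.05%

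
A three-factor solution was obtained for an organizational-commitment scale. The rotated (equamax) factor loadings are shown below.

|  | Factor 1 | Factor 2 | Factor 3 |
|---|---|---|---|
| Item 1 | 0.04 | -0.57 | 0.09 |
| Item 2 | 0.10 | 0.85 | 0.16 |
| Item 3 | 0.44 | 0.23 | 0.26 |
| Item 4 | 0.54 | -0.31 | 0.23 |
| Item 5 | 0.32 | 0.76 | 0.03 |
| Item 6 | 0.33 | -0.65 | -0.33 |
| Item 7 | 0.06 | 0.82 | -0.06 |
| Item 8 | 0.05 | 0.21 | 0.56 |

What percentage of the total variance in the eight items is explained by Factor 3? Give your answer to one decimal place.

7.3%

SS loadings for Factor 3 = 0.09² + 0.16² + 0.26² + 0.23² + 0.03² + (-0.33)² + (-0.06)² + 0.56² = 0.5812
With 8 standardized items, total variance = 8. Proportion = 0.5812/8 = 0.0727 → 7.27%.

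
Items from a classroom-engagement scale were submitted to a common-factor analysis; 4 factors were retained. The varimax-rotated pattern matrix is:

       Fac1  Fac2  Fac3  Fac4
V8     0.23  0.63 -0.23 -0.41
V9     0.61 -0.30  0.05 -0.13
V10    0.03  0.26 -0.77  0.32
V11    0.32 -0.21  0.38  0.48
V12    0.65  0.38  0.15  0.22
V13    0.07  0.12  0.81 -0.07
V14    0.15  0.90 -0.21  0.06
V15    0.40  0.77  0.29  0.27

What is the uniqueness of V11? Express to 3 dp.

h² = 0.32² + (-0.21)² + 0.38² + 0.48² = 0.1024 + 0.0441 + 0.1444 + 0.2304 = 0.5213
Uniqueness u² = 1 − h² = 1 − 0.5213 = 0.4787

0.479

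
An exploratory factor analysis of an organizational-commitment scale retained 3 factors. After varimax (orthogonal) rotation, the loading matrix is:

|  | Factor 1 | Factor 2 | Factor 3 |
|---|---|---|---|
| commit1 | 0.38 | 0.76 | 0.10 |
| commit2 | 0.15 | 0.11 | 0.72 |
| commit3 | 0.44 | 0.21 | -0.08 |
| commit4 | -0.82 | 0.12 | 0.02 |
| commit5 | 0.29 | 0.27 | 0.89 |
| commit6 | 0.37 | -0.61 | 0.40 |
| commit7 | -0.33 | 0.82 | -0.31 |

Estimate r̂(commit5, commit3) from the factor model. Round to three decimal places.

r̂ = Σ λ_i·λ_j across factors = (0.29)(0.44) + (0.27)(0.21) + (0.89)(-0.08)
  = +0.1276 +0.0567 -0.0712 = 0.1131

0.113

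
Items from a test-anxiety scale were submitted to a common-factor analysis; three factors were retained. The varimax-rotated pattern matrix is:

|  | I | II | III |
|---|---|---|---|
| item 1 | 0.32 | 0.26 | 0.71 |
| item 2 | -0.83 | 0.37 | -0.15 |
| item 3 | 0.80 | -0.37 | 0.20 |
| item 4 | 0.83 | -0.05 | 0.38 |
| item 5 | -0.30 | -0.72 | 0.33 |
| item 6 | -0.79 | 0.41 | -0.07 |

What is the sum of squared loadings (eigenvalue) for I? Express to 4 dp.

2.8343

SS loadings for I = 0.32² + (-0.83)² + 0.80² + 0.83² + (-0.30)² + (-0.79)² = 0.1024 + 0.6889 + 0.6400 + 0.6889 + 0.0900 + 0.6241 = 2.8343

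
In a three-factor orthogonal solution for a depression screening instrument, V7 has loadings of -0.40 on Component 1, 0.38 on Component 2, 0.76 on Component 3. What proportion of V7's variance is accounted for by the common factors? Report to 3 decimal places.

h² = (-0.40)² + 0.38² + 0.76² = 0.1600 + 0.1444 + 0.5776 = 0.8820

0.882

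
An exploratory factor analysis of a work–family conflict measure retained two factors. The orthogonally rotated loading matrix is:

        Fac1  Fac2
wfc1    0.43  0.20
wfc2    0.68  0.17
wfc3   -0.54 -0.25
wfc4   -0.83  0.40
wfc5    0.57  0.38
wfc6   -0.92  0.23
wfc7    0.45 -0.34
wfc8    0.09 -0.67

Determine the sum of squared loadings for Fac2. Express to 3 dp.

SS loadings for Fac2 = 0.20² + 0.17² + (-0.25)² + 0.40² + 0.38² + 0.23² + (-0.34)² + (-0.67)² = 0.0400 + 0.0289 + 0.0625 + 0.1600 + 0.1444 + 0.0529 + 0.1156 + 0.4489 = 1.0532

1.053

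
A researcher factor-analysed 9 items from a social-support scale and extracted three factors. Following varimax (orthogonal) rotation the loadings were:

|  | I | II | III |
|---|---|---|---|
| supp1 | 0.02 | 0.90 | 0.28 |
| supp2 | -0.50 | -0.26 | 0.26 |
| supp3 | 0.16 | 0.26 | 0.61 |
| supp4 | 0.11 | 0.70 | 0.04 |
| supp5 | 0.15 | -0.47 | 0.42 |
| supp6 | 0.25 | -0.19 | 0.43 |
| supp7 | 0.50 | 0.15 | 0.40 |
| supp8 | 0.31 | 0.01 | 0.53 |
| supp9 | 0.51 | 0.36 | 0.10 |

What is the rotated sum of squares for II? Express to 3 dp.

SS loadings for II = 0.90² + (-0.26)² + 0.26² + 0.70² + (-0.47)² + (-0.19)² + 0.15² + 0.01² + 0.36² = 0.8100 + 0.0676 + 0.0676 + 0.4900 + 0.2209 + 0.0361 + 0.0225 + 0.0001 + 0.1296 = 1.8444

1.844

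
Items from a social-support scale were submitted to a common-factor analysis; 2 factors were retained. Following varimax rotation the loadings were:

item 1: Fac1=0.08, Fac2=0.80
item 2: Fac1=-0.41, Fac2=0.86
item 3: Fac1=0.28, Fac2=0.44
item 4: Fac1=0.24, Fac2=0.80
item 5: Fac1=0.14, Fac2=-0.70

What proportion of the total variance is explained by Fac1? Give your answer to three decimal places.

SS loadings for Fac1 = 0.08² + (-0.41)² + 0.28² + 0.24² + 0.14² = 0.3301
Proportion of variance = 0.3301 / 5 = 0.0660.

0.066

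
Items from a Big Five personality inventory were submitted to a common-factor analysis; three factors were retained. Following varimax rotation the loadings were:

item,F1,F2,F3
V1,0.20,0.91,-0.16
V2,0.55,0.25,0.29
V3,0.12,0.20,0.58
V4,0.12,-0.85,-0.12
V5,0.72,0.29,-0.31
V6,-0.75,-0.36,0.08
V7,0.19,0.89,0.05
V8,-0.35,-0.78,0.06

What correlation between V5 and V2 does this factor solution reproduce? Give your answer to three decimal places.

0.379

r̂ = Σ λ_i·λ_j across factors = (0.72)(0.55) + (0.29)(0.25) + (-0.31)(0.29)
  = +0.3960 +0.0725 -0.0899 = 0.3786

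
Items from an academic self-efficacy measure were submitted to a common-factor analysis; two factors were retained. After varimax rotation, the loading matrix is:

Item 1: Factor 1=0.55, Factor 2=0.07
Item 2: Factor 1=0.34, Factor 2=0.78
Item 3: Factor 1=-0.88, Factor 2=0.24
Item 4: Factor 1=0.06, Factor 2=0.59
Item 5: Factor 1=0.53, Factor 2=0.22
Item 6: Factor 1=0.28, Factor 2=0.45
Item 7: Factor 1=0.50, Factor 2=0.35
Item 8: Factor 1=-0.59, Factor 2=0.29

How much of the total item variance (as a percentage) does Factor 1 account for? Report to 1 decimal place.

SS loadings for Factor 1 = 0.55² + 0.34² + (-0.88)² + 0.06² + 0.53² + 0.28² + 0.50² + (-0.59)² = 2.1535
With 8 standardized items, total variance = 8. Proportion = 2.1535/8 = 0.2692 → 26.92%.

26.9%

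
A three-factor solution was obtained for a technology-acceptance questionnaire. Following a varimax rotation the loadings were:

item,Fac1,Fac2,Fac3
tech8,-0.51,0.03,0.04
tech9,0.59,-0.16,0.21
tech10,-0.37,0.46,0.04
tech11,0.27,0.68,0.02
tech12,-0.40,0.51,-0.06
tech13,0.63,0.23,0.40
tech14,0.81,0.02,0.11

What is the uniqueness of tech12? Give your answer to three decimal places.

h² = (-0.40)² + 0.51² + (-0.06)² = 0.1600 + 0.2601 + 0.0036 = 0.4237
Uniqueness u² = 1 − h² = 1 − 0.4237 = 0.5763

0.576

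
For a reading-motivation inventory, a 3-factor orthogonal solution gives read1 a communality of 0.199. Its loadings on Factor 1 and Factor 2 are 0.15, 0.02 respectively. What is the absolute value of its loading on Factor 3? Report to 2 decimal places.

0.42

Under orthogonal rotation h² = Σλ², so λ_Factor 3² = h² − (0.0229) = 0.199 − 0.0229 = 0.1761.
|λ| = √0.1761 = 0.4196.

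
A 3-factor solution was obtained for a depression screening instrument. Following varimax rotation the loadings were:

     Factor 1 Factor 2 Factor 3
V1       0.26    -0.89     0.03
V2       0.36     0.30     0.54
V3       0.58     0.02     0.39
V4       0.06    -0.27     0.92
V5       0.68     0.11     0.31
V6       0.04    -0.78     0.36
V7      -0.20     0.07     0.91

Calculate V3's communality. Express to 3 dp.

0.489

h² = 0.58² + 0.02² + 0.39² = 0.3364 + 0.0004 + 0.1521 = 0.4889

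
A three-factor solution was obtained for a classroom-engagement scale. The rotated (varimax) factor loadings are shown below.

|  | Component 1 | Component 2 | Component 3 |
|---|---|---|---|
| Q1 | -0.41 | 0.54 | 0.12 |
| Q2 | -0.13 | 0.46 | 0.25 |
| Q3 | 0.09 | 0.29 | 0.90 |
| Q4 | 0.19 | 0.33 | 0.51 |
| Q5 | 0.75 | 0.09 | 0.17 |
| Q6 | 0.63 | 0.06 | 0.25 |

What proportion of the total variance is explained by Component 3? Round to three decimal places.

0.206

SS loadings for Component 3 = 0.12² + 0.25² + 0.90² + 0.51² + 0.17² + 0.25² = 1.2384
Proportion of variance = 1.2384 / 6 = 0.2064.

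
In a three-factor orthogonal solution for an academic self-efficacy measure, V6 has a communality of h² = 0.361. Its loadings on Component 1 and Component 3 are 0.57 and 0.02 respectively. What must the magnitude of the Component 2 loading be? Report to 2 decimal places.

0.19

Under orthogonal rotation h² = Σλ², so λ_Component 2² = h² − (0.3253) = 0.361 − 0.3253 = 0.0357.
|λ| = √0.0357 = 0.1889.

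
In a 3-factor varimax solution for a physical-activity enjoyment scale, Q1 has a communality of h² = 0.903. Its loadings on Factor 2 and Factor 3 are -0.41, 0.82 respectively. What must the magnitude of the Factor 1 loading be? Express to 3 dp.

Under orthogonal rotation h² = Σλ², so λ_Factor 1² = h² − (0.8405) = 0.903 − 0.8405 = 0.0625.
|λ| = √0.0625 = 0.2500.

0.250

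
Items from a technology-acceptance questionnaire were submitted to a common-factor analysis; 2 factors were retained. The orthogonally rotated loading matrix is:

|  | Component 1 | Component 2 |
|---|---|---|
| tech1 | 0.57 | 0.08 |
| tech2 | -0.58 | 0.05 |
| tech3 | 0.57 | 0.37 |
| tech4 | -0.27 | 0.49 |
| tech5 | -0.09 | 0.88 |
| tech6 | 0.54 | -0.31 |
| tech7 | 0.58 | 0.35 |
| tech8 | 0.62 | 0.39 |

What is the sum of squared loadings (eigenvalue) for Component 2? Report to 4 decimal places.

1.5310

SS loadings for Component 2 = 0.08² + 0.05² + 0.37² + 0.49² + 0.88² + (-0.31)² + 0.35² + 0.39² = 0.0064 + 0.0025 + 0.1369 + 0.2401 + 0.7744 + 0.0961 + 0.1225 + 0.1521 = 1.5310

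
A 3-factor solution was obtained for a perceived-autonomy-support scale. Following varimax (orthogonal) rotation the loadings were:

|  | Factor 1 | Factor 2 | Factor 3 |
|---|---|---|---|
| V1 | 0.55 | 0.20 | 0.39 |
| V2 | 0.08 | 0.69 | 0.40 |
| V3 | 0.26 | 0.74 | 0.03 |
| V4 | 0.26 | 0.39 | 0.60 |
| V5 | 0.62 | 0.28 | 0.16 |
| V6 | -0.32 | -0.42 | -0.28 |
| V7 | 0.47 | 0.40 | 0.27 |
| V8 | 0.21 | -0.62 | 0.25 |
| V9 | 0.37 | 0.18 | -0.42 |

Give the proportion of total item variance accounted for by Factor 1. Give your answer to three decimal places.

0.148

SS loadings for Factor 1 = 0.55² + 0.08² + 0.26² + 0.26² + 0.62² + (-0.32)² + 0.47² + 0.21² + 0.37² = 1.3328
Proportion of variance = 1.3328 / 9 = 0.1481.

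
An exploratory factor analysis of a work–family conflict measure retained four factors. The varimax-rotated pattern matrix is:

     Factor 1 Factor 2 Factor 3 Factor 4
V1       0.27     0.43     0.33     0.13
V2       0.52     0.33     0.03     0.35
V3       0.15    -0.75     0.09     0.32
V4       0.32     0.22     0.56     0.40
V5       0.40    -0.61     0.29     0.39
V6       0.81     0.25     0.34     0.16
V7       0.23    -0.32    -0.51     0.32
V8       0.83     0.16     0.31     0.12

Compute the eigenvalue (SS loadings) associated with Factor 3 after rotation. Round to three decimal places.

SS loadings for Factor 3 = 0.33² + 0.03² + 0.09² + 0.56² + 0.29² + 0.34² + (-0.51)² + 0.31² = 0.1089 + 0.0009 + 0.0081 + 0.3136 + 0.0841 + 0.1156 + 0.2601 + 0.0961 = 0.9874

0.987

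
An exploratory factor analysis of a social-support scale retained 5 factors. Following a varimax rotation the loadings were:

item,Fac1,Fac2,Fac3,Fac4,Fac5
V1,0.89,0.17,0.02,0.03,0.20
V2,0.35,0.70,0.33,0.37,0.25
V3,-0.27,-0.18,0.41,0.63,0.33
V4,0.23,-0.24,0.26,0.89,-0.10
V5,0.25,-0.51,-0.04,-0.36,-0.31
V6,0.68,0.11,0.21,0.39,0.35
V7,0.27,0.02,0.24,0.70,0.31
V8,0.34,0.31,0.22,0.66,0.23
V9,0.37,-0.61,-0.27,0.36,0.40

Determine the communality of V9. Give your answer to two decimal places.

0.87

h² = 0.37² + (-0.61)² + (-0.27)² + 0.36² + 0.40² = 0.1369 + 0.3721 + 0.0729 + 0.1296 + 0.1600 = 0.8715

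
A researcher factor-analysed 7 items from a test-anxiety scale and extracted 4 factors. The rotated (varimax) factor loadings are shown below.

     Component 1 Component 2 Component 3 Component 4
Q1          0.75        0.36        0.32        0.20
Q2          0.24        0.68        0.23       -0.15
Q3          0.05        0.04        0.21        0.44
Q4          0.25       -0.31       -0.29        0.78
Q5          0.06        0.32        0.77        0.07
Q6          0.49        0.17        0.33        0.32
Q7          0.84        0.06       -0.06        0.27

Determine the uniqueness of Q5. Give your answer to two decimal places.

0.30

h² = 0.06² + 0.32² + 0.77² + 0.07² = 0.0036 + 0.1024 + 0.5929 + 0.0049 = 0.7038
Uniqueness u² = 1 − h² = 1 − 0.7038 = 0.2962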